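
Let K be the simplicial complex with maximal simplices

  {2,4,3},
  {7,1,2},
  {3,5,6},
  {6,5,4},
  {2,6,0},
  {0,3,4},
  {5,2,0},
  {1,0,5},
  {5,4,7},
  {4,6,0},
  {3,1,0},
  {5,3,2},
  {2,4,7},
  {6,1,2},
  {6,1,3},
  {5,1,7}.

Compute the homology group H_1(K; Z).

Take the total order 0 < 1 < 2 < 3 < 4 < 5 < 6 < 7 on the vertex set. Then K (dimension 2) consists of the simplices:

  0-simplices (8): [0], [1], [2], [3], [4], [5], [6], [7]
  1-simplices (24): (24 of them)
  2-simplices (16): [0,1,3], [0,1,5], [0,2,5], [0,2,6], [0,3,4], [0,4,6], [1,2,6], [1,2,7], [1,3,6], [1,5,7], [2,3,4], [2,3,5], [2,4,7], [3,5,6], [4,5,6], [4,5,7]

so the chain groups are C_0 ≅ Z^8, C_1 ≅ Z^24, C_2 ≅ Z^16.

Boundary ∂_1: C_1 → C_0 is given by ∂[p,q] = [q] − [p]. For instance
  ∂[3,5] = [5] − [3].
This gives a 8×24 integer matrix of rank 7; reducing to Smith normal form yields diagonal entries (1,1,1,1,1,1,1).

The boundary map ∂_2: C_2 → C_1 maps a triangle to the signed sum of its edges. For instance
  ∂[2,3,4] = [3,4] − [2,4] + [2,3],
  ∂[0,1,3] = [1,3] − [0,3] + [0,1].
This gives a 24×16 integer matrix of rank 15; reducing to Smith normal form yields diagonal entries (1,1,1,1,1,1,1,1,1,1,1,1,1,1,1).

Computing H_k = (kernel of ∂_k) / (image of ∂_{k+1}):

  H_1: rank ker ∂_1 − rank ∂_2 = (24 − 7) − 15 = 2, and the invariant factors of ∂_2 are all 1, so H_1 = Z^2.

H_1 ≅ Z^2.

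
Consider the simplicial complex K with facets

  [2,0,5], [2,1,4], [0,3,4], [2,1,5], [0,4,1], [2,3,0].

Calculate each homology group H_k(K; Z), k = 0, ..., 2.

H_0 = Z,  H_1 = Z,  H_2 = 0.

Fix the vertex order 0 < 1 < 2 < 3 < 4 < 5 and write every simplex with vertices in increasing order. Then dim K = 2 and the simplices of K are:

  0-simplices (6): [0], [1], [2], [3], [4], [5]
  1-simplices (12): [0,1], [0,2], [0,3], [0,4], [0,5], [1,2], [1,4], [1,5], [2,3], [2,4], [2,5], [3,4]
  2-simplices (6): [0,1,4], [0,2,3], [0,2,5], [0,3,4], [1,2,4], [1,2,5]

Hence C_0 ≅ Z^6, C_1 ≅ Z^12, C_2 ≅ Z^6.

Boundary ∂_1: C_1 → C_0 sends each edge [p,q] (with p < q) to q − p. For instance
  ∂[2,3] = [3] − [2].
The resulting 6×12 matrix has rank 5, and its Smith normal form has invariant factors (1,1,1,1,1).

The boundary map ∂_2: C_2 → C_1 acts by ∂[p,q,r] = [q,r] − [p,r] + [p,q]. For instance
  ∂[0,2,3] = [2,3] − [0,3] + [0,2],
  ∂[0,3,4] = [3,4] − [0,4] + [0,3].
The 12×6 boundary matrix has rank 6 and Smith normal form diag(1,1,1,1,1,1).

From H_k ≅ ker(∂_k) / im(∂_{k+1}) we obtain:

  H_0: rank C_0 − rank ∂_1 = 6 − 5 = 1, and the invariant factors of ∂_1 are all 1, so H_0 = Z.
  H_1: rank ker ∂_1 − rank ∂_2 = (12 − 5) − 6 = 1, and the invariant factors of ∂_2 are all 1, so H_1 = Z.
  H_2: rank ker ∂_2 − rank ∂_3 = (6 − 6) − 0 = 0, and there is no ∂_3, so H_2 = 0.

As a check, the Euler characteristic is 6 − 12 + 6 = 0, which agrees with 1 − 1 + 0 = 0.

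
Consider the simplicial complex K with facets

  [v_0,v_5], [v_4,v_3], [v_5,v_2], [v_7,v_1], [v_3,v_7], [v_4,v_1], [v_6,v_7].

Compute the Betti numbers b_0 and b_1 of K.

b_0 = 2, b_1 = 1.

We work with the vertex ordering v_0 < v_1 < v_2 < v_3 < v_4 < v_5 < v_6 < v_7. The simplices of K, each written with vertices in increasing order, are:

  0-simplices (8): [v_0], [v_1], [v_2], [v_3], [v_4], [v_5], [v_6], [v_7]
  1-simplices (7): [v_0,v_5], [v_1,v_4], [v_1,v_7], [v_2,v_5], [v_3,v_4], [v_3,v_7], [v_6,v_7]

giving chain groups C_0 ≅ Z^8, C_1 ≅ Z^7.

Boundary ∂_1: C_1 → C_0 sends each edge [p,q] (with p < q) to q − p. For instance
  ∂[v_2,v_5] = [v_5] − [v_2].
As a 8×7 matrix over Z this has rank 6, with invariant factors (1,1,1,1,1,1).

Now H_k = ker ∂_k / im ∂_{k+1}, so:

  H_0: rank C_0 − rank ∂_1 = 8 − 6 = 2, and the invariant factors of ∂_1 are all 1, so H_0 = Z^2.
  H_1: rank ker ∂_1 − rank ∂_2 = (7 − 6) − 0 = 1, and there is no ∂_2, so H_1 = Z.

As a check, the Euler characteristic is 8 − 7 = 1, which agrees with 2 − 1 = 1.

Hence the Betti numbers are b_0 = 2, b_1 = 1.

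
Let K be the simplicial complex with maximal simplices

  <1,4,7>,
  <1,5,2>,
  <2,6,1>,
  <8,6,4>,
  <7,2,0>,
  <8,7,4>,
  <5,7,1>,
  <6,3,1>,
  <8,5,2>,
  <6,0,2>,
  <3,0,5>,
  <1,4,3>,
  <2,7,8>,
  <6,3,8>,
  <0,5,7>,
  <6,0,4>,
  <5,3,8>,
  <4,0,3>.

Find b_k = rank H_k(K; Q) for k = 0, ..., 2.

Take the total order 0 < 1 < 2 < 3 < 4 < 5 < 6 < 7 < 8 on the vertex set. Then K (dimension 2) consists of the simplices:

  0-simplices (9): [0], [1], [2], [3], [4], [5], [6], [7], [8]
  1-simplices (27): (27 of them)
  2-simplices (18): [0,2,6], [0,2,7], [0,3,4], [0,3,5], [0,4,6], [0,5,7], [1,2,5], [1,2,6], [1,3,4], [1,3,6], [1,4,7], [1,5,7], [2,5,8], [2,7,8], [3,5,8], [3,6,8], [4,6,8], [4,7,8]

Hence C_0 ≅ Z^9, C_1 ≅ Z^27, C_2 ≅ Z^18.

∂_1: C_1 → C_0 is given by ∂[p,q] = [q] − [p]. For instance
  ∂[3,8] = [8] − [3].
As a 9×27 matrix over Z this has rank 8, with invariant factors (1,1,1,1,1,1,1,1).

The boundary map ∂_2: C_2 → C_1 maps a triangle to the signed sum of its edges. For instance
  ∂[1,3,6] = [3,6] − [1,6] + [1,3],
  ∂[0,5,7] = [5,7] − [0,7] + [0,5].
The resulting 27×18 matrix has rank 18, and its Smith normal form has invariant factors (1,1,1,1,1,1,1,1,1,1,1,1,1,1,1,1,1,2).

Now H_k = ker ∂_k / im ∂_{k+1}, so:

  H_0: rank C_0 − rank ∂_1 = 9 − 8 = 1, and the invariant factors of ∂_1 are all 1, so H_0 = Z.
  H_1: rank ker ∂_1 − rank ∂_2 = (27 − 8) − 18 = 1, and ∂_2 has invariant factor 2 > 1, so H_1 = Z ⊕ Z/2Z.
  H_2: rank ker ∂_2 − rank ∂_3 = (18 − 18) − 0 = 0, and there is no ∂_3, so H_2 = 0.

Hence the Betti numbers are b_0 = 1, b_1 = 1, b_2 = 0.

b_0 = 1, b_1 = 1, b_2 = 0.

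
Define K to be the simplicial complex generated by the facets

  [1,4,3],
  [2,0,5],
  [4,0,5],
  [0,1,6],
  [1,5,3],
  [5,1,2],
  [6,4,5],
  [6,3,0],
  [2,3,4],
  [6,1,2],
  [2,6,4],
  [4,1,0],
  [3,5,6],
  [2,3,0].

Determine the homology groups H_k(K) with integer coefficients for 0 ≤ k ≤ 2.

We work with the vertex ordering 0 < 1 < 2 < 3 < 4 < 5 < 6. The simplices of K, each written with vertices in increasing order, are:

  0-simplices (7): [0], [1], [2], [3], [4], [5], [6]
  1-simplices (21): [0,1], [0,2], [0,3], [0,4], [0,5], [0,6], [1,2], [1,3], [1,4], [1,5], [1,6], [2,3], [2,4], [2,5], [2,6], [3,4], [3,5], [3,6], [4,5], [4,6], [5,6]
  2-simplices (14): [0,1,4], [0,1,6], [0,2,3], [0,2,5], [0,3,6], [0,4,5], [1,2,5], [1,2,6], [1,3,4], [1,3,5], [2,3,4], [2,4,6], [3,5,6], [4,5,6]

Hence C_0 ≅ Z^7, C_1 ≅ Z^21, C_2 ≅ Z^14.

Boundary ∂_1: C_1 → C_0 is given by ∂[p,q] = [q] − [p]. For instance
  ∂[4,6] = [6] − [4].
This gives a 7×21 integer matrix of rank 6; reducing to Smith normal form yields diagonal entries (1,1,1,1,1,1).

Boundary ∂_2: C_2 → C_1 acts by ∂[p,q,r] = [q,r] − [p,r] + [p,q]. For instance
  ∂[4,5,6] = [5,6] − [4,6] + [4,5],
  ∂[1,3,5] = [3,5] − [1,5] + [1,3].
As a 21×14 matrix over Z this has rank 13, with invariant factors (1,1,1,1,1,1,1,1,1,1,1,1,1).

Reading off H_k = ker ∂_k / im ∂_{k+1}:

  H_0: rank C_0 − rank ∂_1 = 7 − 6 = 1, and the invariant factors of ∂_1 are all 1, so H_0 = Z.
  H_1: rank ker ∂_1 − rank ∂_2 = (21 − 6) − 13 = 2, and the invariant factors of ∂_2 are all 1, so H_1 = Z^2.
  H_2: rank ker ∂_2 − rank ∂_3 = (14 − 13) − 0 = 1, and there is no ∂_3, so H_2 = Z.

H_0 ≅ Z,  H_1 ≅ Z^2,  H_2 ≅ Z.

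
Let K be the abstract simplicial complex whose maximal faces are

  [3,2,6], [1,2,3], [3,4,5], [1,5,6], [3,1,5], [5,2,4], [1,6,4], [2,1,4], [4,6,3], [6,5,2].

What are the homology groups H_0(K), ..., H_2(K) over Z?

H_0 ≅ Z,  H_1 ≅ Z/2Z,  H_2 = 0.

We work with the vertex ordering 1 < 2 < 3 < 4 < 5 < 6. The simplices of K, each written with vertices in increasing order, are:

  0-simplices (6): [1], [2], [3], [4], [5], [6]
  1-simplices (15): [1,2], [1,3], [1,4], [1,5], [1,6], [2,3], [2,4], [2,5], [2,6], [3,4], [3,5], [3,6], [4,5], [4,6], [5,6]
  2-simplices (10): [1,2,3], [1,2,4], [1,3,5], [1,4,6], [1,5,6], [2,3,6], [2,4,5], [2,5,6], [3,4,5], [3,4,6]

giving chain groups C_0 ≅ Z^6, C_1 ≅ Z^15, C_2 ≅ Z^10.

The boundary map ∂_1: C_1 → C_0 sends each edge [p,q] (with p < q) to q − p. For instance
  ∂[3,6] = [6] − [3].
The 6×15 boundary matrix has rank 5 and Smith normal form diag(1,1,1,1,1).

Boundary ∂_2: C_2 → C_1 acts by ∂[p,q,r] = [q,r] − [p,r] + [p,q]. For instance
  ∂[1,4,6] = [4,6] − [1,6] + [1,4],
  ∂[2,3,6] = [3,6] − [2,6] + [2,3].
The resulting 15×10 matrix has rank 10, and its Smith normal form has invariant factors (1,1,1,1,1,1,1,1,1,2).

Now H_k = ker ∂_k / im ∂_{k+1}, so:

  H_0: rank C_0 − rank ∂_1 = 6 − 5 = 1, and the invariant factors of ∂_1 are all 1, so H_0 = Z.
  H_1: rank ker ∂_1 − rank ∂_2 = (15 − 5) − 10 = 0, and ∂_2 has invariant factor 2 > 1, so H_1 = Z/2Z.
  H_2: rank ker ∂_2 − rank ∂_3 = (10 − 10) − 0 = 0, and there is no ∂_3, so H_2 = 0.

(K is a triangulation of the real projective plane RP^2.)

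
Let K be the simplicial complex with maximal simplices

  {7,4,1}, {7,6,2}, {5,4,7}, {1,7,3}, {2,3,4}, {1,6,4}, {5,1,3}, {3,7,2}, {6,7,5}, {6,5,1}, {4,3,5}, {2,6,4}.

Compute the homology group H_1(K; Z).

H_1 = Z_2.

Order the vertices as 1 < 2 < 3 < 4 < 5 < 6 < 7. Listing each simplex with vertices in this order, K has dimension 2 with simplices:

  0-simplices (7): [1], [2], [3], [4], [5], [6], [7]
  1-simplices (18): [1,3], [1,4], [1,5], [1,6], [1,7], [2,3], [2,4], [2,6], [2,7], [3,4], [3,5], [3,7], [4,5], [4,6], [4,7], [5,6], [5,7], [6,7]
  2-simplices (12): [1,3,5], [1,3,7], [1,4,6], [1,4,7], [1,5,6], [2,3,4], [2,3,7], [2,4,6], [2,6,7], [3,4,5], [4,5,7], [5,6,7]

so the chain groups are C_0 ≅ Z^7, C_1 ≅ Z^18, C_2 ≅ Z^12.

Boundary ∂_1: C_1 → C_0 is given by ∂[p,q] = [q] − [p].
The 7×18 boundary matrix has rank 6 and Smith normal form diag(1,1,1,1,1,1).

Boundary ∂_2: C_2 → C_1 maps a triangle to the signed sum of its edges. For instance
  ∂[5,6,7] = [6,7] − [5,7] + [5,6],
  ∂[2,6,7] = [6,7] − [2,7] + [2,6].
The 18×12 boundary matrix has rank 12 and Smith normal form diag(1,1,1,1,1,1,1,1,1,1,1,2).

Now H_k = ker ∂_k / im ∂_{k+1}, so:

  H_1: rank ker ∂_1 − rank ∂_2 = (18 − 6) − 12 = 0, and ∂_2 has invariant factor 2 > 1, so H_1 ≅ Z_2.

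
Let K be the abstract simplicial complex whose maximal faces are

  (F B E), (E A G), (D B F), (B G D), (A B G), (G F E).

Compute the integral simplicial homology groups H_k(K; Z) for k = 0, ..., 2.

H_0 ≅ Z,  H_1 ≅ Z,  H_2 = 0.

Take the total order A < B < D < E < F < G on the vertex set. Then K (dimension 2) consists of the simplices:

  0-simplices (6): A, B, D, E, F, G
  1-simplices (12): AB, AE, AG, BD, BE, BF, BG, DF, DG, EF, EG, FG
  2-simplices (6): ABG, AEG, BDF, BDG, BEF, EFG

so the chain groups are C_0 ≅ Z^6, C_1 ≅ Z^12, C_2 ≅ Z^6.

Boundary ∂_1: C_1 → C_0 maps an edge to its endpoints' difference, ∂[p,q] = q − p. For instance
  ∂DG = G − D.
This gives a 6×12 integer matrix of rank 5; reducing to Smith normal form yields diagonal entries (1,1,1,1,1).

The boundary map ∂_2: C_2 → C_1 sends each 2-simplex [p,q,r] to [q,r] − [p,r] + [p,q]. For instance
  ∂ABG = BG − AG + AB,
  ∂EFG = FG − EG + EF.
The resulting 12×6 matrix has rank 6, and its Smith normal form has invariant factors (1,1,1,1,1,1).

Now H_k = ker ∂_k / im ∂_{k+1}, so:

  H_0: rank C_0 − rank ∂_1 = 6 − 5 = 1, and the invariant factors of ∂_1 are all 1, so H_0 ≅ Z.
  H_1: rank ker ∂_1 − rank ∂_2 = (12 − 5) − 6 = 1, and the invariant factors of ∂_2 are all 1, so H_1 ≅ Z.
  H_2: rank ker ∂_2 − rank ∂_3 = (6 − 6) − 0 = 0, and there is no ∂_3, so H_2 ≅ 0.

As a check, the Euler characteristic is 6 − 12 + 6 = 0, which agrees with 1 − 1 + 0 = 0.
(K is a triangulation of the cylinder S^1 x I.)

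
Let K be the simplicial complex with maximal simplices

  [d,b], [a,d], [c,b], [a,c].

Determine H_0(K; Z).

H_0 = Z.

Fix the vertex order a < b < c < d and write every simplex with vertices in increasing order. Then dim K = 1 and the simplices of K are:

  0-simplices (4): a, b, c, d
  1-simplices (4): ac, ad, bc, bd

so the chain groups are C_0 ≅ Z^4, C_1 ≅ Z^4.

Boundary ∂_1: C_1 → C_0 sends each edge [p,q] (with p < q) to q − p. For instance
  ∂bc = c − b.
The 4×4 boundary matrix has rank 3 and Smith normal form diag(1,1,1).

From H_k ≅ ker(∂_k) / im(∂_{k+1}) we obtain:

  H_0: rank C_0 − rank ∂_1 = 4 − 3 = 1, and the invariant factors of ∂_1 are all 1, so H_0 = Z.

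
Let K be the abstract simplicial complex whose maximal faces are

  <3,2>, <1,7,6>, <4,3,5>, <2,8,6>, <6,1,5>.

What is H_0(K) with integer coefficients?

H_0 = Z.

Take the total order 1 < 2 < 3 < 4 < 5 < 6 < 7 < 8 on the vertex set. Then K (dimension 2) consists of the simplices:

  0-simplices (8): [1], [2], [3], [4], [5], [6], [7], [8]
  1-simplices (12): [1,5], [1,6], [1,7], [2,3], [2,6], [2,8], [3,4], [3,5], [4,5], [5,6], [6,7], [6,8]
  2-simplices (4): [1,5,6], [1,6,7], [2,6,8], [3,4,5]

so the chain groups are C_0 ≅ Z^8, C_1 ≅ Z^12, C_2 ≅ Z^4.

The boundary map ∂_1: C_1 → C_0 sends each edge [p,q] (with p < q) to q − p.
The resulting 8×12 matrix has rank 7, and its Smith normal form has invariant factors (1,1,1,1,1,1,1).

∂_2: C_2 → C_1 maps a triangle to the signed sum of its edges. For instance
  ∂[1,5,6] = [5,6] − [1,6] + [1,5],
  ∂[3,4,5] = [4,5] − [3,5] + [3,4].
As a 12×4 matrix over Z this has rank 4, with invariant factors (1,1,1,1).

Reading off H_k = ker ∂_k / im ∂_{k+1}:

  H_0: rank C_0 − rank ∂_1 = 8 − 7 = 1, and the invariant factors of ∂_1 are all 1, so H_0 ≅ Z.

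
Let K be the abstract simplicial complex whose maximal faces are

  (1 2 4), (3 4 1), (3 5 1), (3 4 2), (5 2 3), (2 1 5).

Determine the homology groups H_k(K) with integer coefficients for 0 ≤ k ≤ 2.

We work with the vertex ordering 1 < 2 < 3 < 4 < 5. The simplices of K, each written with vertices in increasing order, are:

  0-simplices (5): [1], [2], [3], [4], [5]
  1-simplices (9): [1,2], [1,3], [1,4], [1,5], [2,3], [2,4], [2,5], [3,4], [3,5]
  2-simplices (6): [1,2,4], [1,2,5], [1,3,4], [1,3,5], [2,3,4], [2,3,5]

giving chain groups C_0 ≅ Z^5, C_1 ≅ Z^9, C_2 ≅ Z^6.

The boundary map ∂_1: C_1 → C_0 maps an edge to its endpoints' difference, ∂[p,q] = q − p.
The resulting 5×9 matrix has rank 4, and its Smith normal form has invariant factors (1,1,1,1).

Boundary ∂_2: C_2 → C_1 acts by ∂[p,q,r] = [q,r] − [p,r] + [p,q]. For instance
  ∂[1,3,4] = [3,4] − [1,4] + [1,3],
  ∂[1,2,5] = [2,5] − [1,5] + [1,2].
As a 9×6 matrix over Z this has rank 5, with invariant factors (1,1,1,1,1).

Now H_k = ker ∂_k / im ∂_{k+1}, so:

  H_0: rank C_0 − rank ∂_1 = 5 − 4 = 1, and the invariant factors of ∂_1 are all 1, so H_0 = Z.
  H_1: rank ker ∂_1 − rank ∂_2 = (9 − 4) − 5 = 0, and the invariant factors of ∂_2 are all 1, so H_1 = 0.
  H_2: rank ker ∂_2 − rank ∂_3 = (6 − 5) − 0 = 1, and there is no ∂_3, so H_2 = Z.

(K is a triangulation of the 2-sphere S^2.)

H_0 ≅ Z,  H_1 = 0,  H_2 ≅ Z.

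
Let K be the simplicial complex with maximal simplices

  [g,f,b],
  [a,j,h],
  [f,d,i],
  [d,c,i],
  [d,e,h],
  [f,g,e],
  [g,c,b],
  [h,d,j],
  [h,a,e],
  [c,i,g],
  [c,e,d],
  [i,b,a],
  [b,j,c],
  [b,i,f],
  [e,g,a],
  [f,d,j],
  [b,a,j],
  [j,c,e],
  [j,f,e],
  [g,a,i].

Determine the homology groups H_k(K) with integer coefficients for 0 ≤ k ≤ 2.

H_0 = Z,  H_1 = Z ⊕ Z/2Z,  H_2 = 0.

Order the vertices as a < b < c < d < e < f < g < h < i < j. Listing each simplex with vertices in this order, K has dimension 2 with simplices:

  0-simplices (10): a, b, c, d, e, f, g, h, i, j
  1-simplices (30): ab, ae, ag, ah, ai, aj, bc, bf, bg, bi, bj, cd, ce, cg, ci, cj, de, df, dh, di, dj, ef, eg, eh, ej, fg, fi, fj, gi, hj
  2-simplices (20): abi, abj, aeg, aeh, agi, ahj, bcg, bcj, bfg, bfi, cde, cdi, cej, cgi, deh, dfi, dfj, dhj, efg, efj

so the chain groups are C_0 ≅ Z^10, C_1 ≅ Z^30, C_2 ≅ Z^20.

Boundary ∂_1: C_1 → C_0 is given by ∂[p,q] = [q] − [p]. For instance
  ∂fg = g − f.
The 10×30 boundary matrix has rank 9 and Smith normal form diag(1,1,1,1,1,1,1,1,1).

∂_2: C_2 → C_1 sends each 2-simplex [p,q,r] to [q,r] − [p,r] + [p,q]. For instance
  ∂dfi = fi − di + df,
  ∂bfi = fi − bi + bf.
As a 30×20 matrix over Z this has rank 20, with invariant factors (1,1,1,1,1,1,1,1,1,1,1,1,1,1,1,1,1,1,1,2).

Computing H_k = (kernel of ∂_k) / (image of ∂_{k+1}):

  H_0: rank C_0 − rank ∂_1 = 10 − 9 = 1, and the invariant factors of ∂_1 are all 1, so H_0 ≅ Z.
  H_1: rank ker ∂_1 − rank ∂_2 = (30 − 9) − 20 = 1, and ∂_2 has invariant factor 2 > 1, so H_1 ≅ Z ⊕ Z/2Z.
  H_2: rank ker ∂_2 − rank ∂_3 = (20 − 20) − 0 = 0, and there is no ∂_3, so H_2 ≅ 0.

(K is a triangulation of the Klein bottle.)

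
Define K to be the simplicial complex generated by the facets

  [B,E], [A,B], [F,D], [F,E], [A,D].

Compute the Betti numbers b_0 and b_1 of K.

b_0 = 1, b_1 = 1.

K has 5 vertices, 5 edges.
rank ∂_0 = 0, rank ∂_1 = 4 ⇒ b_0 = 5 − 0 − 4 = 1; all invariant factors of ∂_1 are 1 so no torsion. So H_0 ≅ Z.
rank ∂_1 = 4, rank ∂_2 = 0 ⇒ b_1 = 5 − 4 − 0 = 1. So H_1 ≅ Z.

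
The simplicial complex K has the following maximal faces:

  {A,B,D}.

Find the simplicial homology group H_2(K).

H_2 ≅ 0.

Fix the vertex order A < B < D and write every simplex with vertices in increasing order. Then dim K = 2 and the simplices of K are:

  0-simplices (3): A, B, D
  1-simplices (3): AB, AD, BD
  2-simplices (1): ABD

Hence C_0 ≅ Z^3, C_1 ≅ Z^3, C_2 ≅ Z^1.

The boundary map ∂_1: C_1 → C_0 sends each edge [p,q] (with p < q) to q − p.
The resulting 3×3 matrix has rank 2, and its Smith normal form has invariant factors (1,1).

∂_2: C_2 → C_1 acts by ∂[p,q,r] = [q,r] − [p,r] + [p,q]. For instance
  ∂ABD = BD − AD + AB.
The resulting 3×1 matrix has rank 1, and its Smith normal form has invariant factors (1).

Now H_k = ker ∂_k / im ∂_{k+1}, so:

  H_2: rank ker ∂_2 − rank ∂_3 = (1 − 1) − 0 = 0, and there is no ∂_3, so H_2 = 0.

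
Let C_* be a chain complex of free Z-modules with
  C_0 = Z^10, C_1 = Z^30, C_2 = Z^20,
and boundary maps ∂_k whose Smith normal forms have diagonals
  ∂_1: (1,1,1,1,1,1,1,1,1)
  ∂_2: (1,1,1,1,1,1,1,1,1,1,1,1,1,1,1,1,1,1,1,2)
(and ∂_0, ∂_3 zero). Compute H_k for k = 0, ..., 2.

H_0: b_0 = 10 − 0 − 9 = 1; torsion from ∂_1 factors > 1: none. So H_0 = Z.
H_1: b_1 = 30 − 9 − 20 = 1; torsion from ∂_2 factors > 1: [2]. So H_1 = Z ⊕ Z/2.
H_2: b_2 = 20 − 20 − 0 = 0; torsion from ∂_3 factors > 1: none. So H_2 = 0.

H_0 = Z,  H_1 = Z ⊕ Z/2,  H_2 = 0.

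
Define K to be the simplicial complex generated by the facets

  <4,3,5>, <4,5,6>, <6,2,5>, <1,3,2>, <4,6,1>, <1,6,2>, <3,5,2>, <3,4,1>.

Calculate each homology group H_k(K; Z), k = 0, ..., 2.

Fix the vertex order 1 < 2 < 3 < 4 < 5 < 6 and write every simplex with vertices in increasing order. Then dim K = 2 and the simplices of K are:

  0-simplices (6): [1], [2], [3], [4], [5], [6]
  1-simplices (12): [1,2], [1,3], [1,4], [1,6], [2,3], [2,5], [2,6], [3,4], [3,5], [4,5], [4,6], [5,6]
  2-simplices (8): [1,2,3], [1,2,6], [1,3,4], [1,4,6], [2,3,5], [2,5,6], [3,4,5], [4,5,6]

giving chain groups C_0 ≅ Z^6, C_1 ≅ Z^12, C_2 ≅ Z^8.

Boundary ∂_1: C_1 → C_0 sends each edge [p,q] (with p < q) to q − p.
This gives a 6×12 integer matrix of rank 5; reducing to Smith normal form yields diagonal entries (1,1,1,1,1).

∂_2: C_2 → C_1 maps a triangle to the signed sum of its edges. For instance
  ∂[1,2,6] = [2,6] − [1,6] + [1,2],
  ∂[1,2,3] = [2,3] − [1,3] + [1,2].
As a 12×8 matrix over Z this has rank 7, with invariant factors (1,1,1,1,1,1,1).

Now H_k = ker ∂_k / im ∂_{k+1}, so:

  H_0: rank C_0 − rank ∂_1 = 6 − 5 = 1, and the invariant factors of ∂_1 are all 1, so H_0 = Z.
  H_1: rank ker ∂_1 − rank ∂_2 = (12 − 5) − 7 = 0, and the invariant factors of ∂_2 are all 1, so H_1 = 0.
  H_2: rank ker ∂_2 − rank ∂_3 = (8 − 7) − 0 = 1, and there is no ∂_3, so H_2 = Z.

As a check, the Euler characteristic is 6 − 12 + 8 = 2, which agrees with 1 − 0 + 1 = 2.

H_0 = Z,  H_1 = 0,  H_2 = Z.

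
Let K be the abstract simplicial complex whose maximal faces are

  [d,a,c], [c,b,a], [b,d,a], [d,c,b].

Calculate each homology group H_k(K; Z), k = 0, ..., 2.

H_0 = Z,  H_1 = 0,  H_2 = Z.

We work with the vertex ordering a < b < c < d. The simplices of K, each written with vertices in increasing order, are:

  0-simplices (4): a, b, c, d
  1-simplices (6): ab, ac, ad, bc, bd, cd
  2-simplices (4): abc, abd, acd, bcd

Hence C_0 ≅ Z^4, C_1 ≅ Z^6, C_2 ≅ Z^4.

Boundary ∂_1: C_1 → C_0 maps an edge to its endpoints' difference, ∂[p,q] = q − p. For instance
  ∂bd = d − b.
This gives a 4×6 integer matrix of rank 3; reducing to Smith normal form yields diagonal entries (1,1,1).

Boundary ∂_2: C_2 → C_1 sends each 2-simplex [p,q,r] to [q,r] − [p,r] + [p,q]. For instance
  ∂bcd = cd − bd + bc,
  ∂abc = bc − ac + ab.
As a 6×4 matrix over Z this has rank 3, with invariant factors (1,1,1).

Now H_k = ker ∂_k / im ∂_{k+1}, so:

  H_0: rank C_0 − rank ∂_1 = 4 − 3 = 1, and the invariant factors of ∂_1 are all 1, so H_0 ≅ Z.
  H_1: rank ker ∂_1 − rank ∂_2 = (6 − 3) − 3 = 0, and the invariant factors of ∂_2 are all 1, so H_1 ≅ 0.
  H_2: rank ker ∂_2 − rank ∂_3 = (4 − 3) − 0 = 1, and there is no ∂_3, so H_2 ≅ Z.

(K is a triangulation of the 2-sphere S^2.)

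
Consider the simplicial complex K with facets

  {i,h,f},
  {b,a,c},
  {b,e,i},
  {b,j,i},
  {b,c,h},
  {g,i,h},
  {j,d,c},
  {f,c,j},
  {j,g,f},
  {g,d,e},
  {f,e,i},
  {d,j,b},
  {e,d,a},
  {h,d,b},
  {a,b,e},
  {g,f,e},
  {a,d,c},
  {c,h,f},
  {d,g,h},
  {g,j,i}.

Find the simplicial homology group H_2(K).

Order the vertices as a < b < c < d < e < f < g < h < i < j. Listing each simplex with vertices in this order, K has dimension 2 with simplices:

  0-simplices (10): a, b, c, d, e, f, g, h, i, j
  1-simplices (30): ab, ac, ad, ae, bc, bd, be, bh, bi, bj, cd, cf, ch, cj, de, dg, dh, dj, ef, eg, ei, fg, fh, fi, fj, gh, gi, gj, hi, ij
  2-simplices (20): abc, abe, acd, ade, bch, bdh, bdj, bei, bij, cdj, cfh, cfj, deg, dgh, efg, efi, fgj, fhi, ghi, gij

giving chain groups C_0 ≅ Z^10, C_1 ≅ Z^30, C_2 ≅ Z^20.

The boundary map ∂_1: C_1 → C_0 sends each edge [p,q] (with p < q) to q − p.
The 10×30 boundary matrix has rank 9 and Smith normal form diag(1,1,1,1,1,1,1,1,1).

The boundary map ∂_2: C_2 → C_1 sends each 2-simplex [p,q,r] to [q,r] − [p,r] + [p,q]. For instance
  ∂gij = ij − gj + gi,
  ∂bei = ei − bi + be.
The resulting 30×20 matrix has rank 20, and its Smith normal form has invariant factors (1,1,1,1,1,1,1,1,1,1,1,1,1,1,1,1,1,1,1,2).

Now H_k = ker ∂_k / im ∂_{k+1}, so:

  H_2: rank ker ∂_2 − rank ∂_3 = (20 − 20) − 0 = 0, and there is no ∂_3, so H_2 = 0.

(K is a triangulation of the Klein bottle.)

H_2 ≅ 0.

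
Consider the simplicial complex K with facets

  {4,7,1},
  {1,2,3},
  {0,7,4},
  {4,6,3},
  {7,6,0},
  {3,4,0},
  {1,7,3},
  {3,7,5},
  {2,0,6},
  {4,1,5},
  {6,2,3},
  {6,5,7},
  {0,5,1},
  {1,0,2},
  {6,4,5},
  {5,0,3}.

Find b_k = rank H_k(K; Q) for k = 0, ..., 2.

Take the total order 0 < 1 < 2 < 3 < 4 < 5 < 6 < 7 on the vertex set. Then K (dimension 2) consists of the simplices:

  0-simplices (8): [0], [1], [2], [3], [4], [5], [6], [7]
  1-simplices (24): (24 of them)
  2-simplices (16): [0,1,2], [0,1,5], [0,2,6], [0,3,4], [0,3,5], [0,4,7], [0,6,7], [1,2,3], [1,3,7], [1,4,5], [1,4,7], [2,3,6], [3,4,6], [3,5,7], [4,5,6], [5,6,7]

giving chain groups C_0 ≅ Z^8, C_1 ≅ Z^24, C_2 ≅ Z^16.

∂_1: C_1 → C_0 maps an edge to its endpoints' difference, ∂[p,q] = q − p.
This gives a 8×24 integer matrix of rank 7; reducing to Smith normal form yields diagonal entries (1,1,1,1,1,1,1).

Boundary ∂_2: C_2 → C_1 maps a triangle to the signed sum of its edges. For instance
  ∂[1,4,5] = [4,5] − [1,5] + [1,4],
  ∂[2,3,6] = [3,6] − [2,6] + [2,3].
The resulting 24×16 matrix has rank 15, and its Smith normal form has invariant factors (1,1,1,1,1,1,1,1,1,1,1,1,1,1,1).

Reading off H_k = ker ∂_k / im ∂_{k+1}:

  H_0: rank C_0 − rank ∂_1 = 8 − 7 = 1, and the invariant factors of ∂_1 are all 1, so H_0 ≅ Z.
  H_1: rank ker ∂_1 − rank ∂_2 = (24 − 7) − 15 = 2, and the invariant factors of ∂_2 are all 1, so H_1 ≅ Z^2.
  H_2: rank ker ∂_2 − rank ∂_3 = (16 − 15) − 0 = 1, and there is no ∂_3, so H_2 ≅ Z.

(K is a triangulation of the torus T^2.)

Hence the Betti numbers are b_0 = 1, b_1 = 2, b_2 = 1.

b_0 = 1, b_1 = 2, b_2 = 1.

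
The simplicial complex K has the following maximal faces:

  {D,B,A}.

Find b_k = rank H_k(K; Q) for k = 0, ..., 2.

Take the total order A < B < D on the vertex set. Then K (dimension 2) consists of the simplices:

  0-simplices (3): A, B, D
  1-simplices (3): AB, AD, BD
  2-simplices (1): ABD

giving chain groups C_0 ≅ Z^3, C_1 ≅ Z^3, C_2 ≅ Z^1.

The boundary map ∂_1: C_1 → C_0 is given by ∂[p,q] = [q] − [p].
The 3×3 boundary matrix has rank 2 and Smith normal form diag(1,1).

∂_2: C_2 → C_1 maps a triangle to the signed sum of its edges. For instance
  ∂ABD = BD − AD + AB.
As a 3×1 matrix over Z this has rank 1, with invariant factors (1).

Reading off H_k = ker ∂_k / im ∂_{k+1}:

  H_0: rank C_0 − rank ∂_1 = 3 − 2 = 1, and the invariant factors of ∂_1 are all 1, so H_0 ≅ Z.
  H_1: rank ker ∂_1 − rank ∂_2 = (3 − 2) − 1 = 0, and the invariant factors of ∂_2 are all 1, so H_1 ≅ 0.
  H_2: rank ker ∂_2 − rank ∂_3 = (1 − 1) − 0 = 0, and there is no ∂_3, so H_2 ≅ 0.

Hence the Betti numbers are b_0 = 1, b_1 = 0, b_2 = 0.

b_0 = 1, b_1 = 0, b_2 = 0.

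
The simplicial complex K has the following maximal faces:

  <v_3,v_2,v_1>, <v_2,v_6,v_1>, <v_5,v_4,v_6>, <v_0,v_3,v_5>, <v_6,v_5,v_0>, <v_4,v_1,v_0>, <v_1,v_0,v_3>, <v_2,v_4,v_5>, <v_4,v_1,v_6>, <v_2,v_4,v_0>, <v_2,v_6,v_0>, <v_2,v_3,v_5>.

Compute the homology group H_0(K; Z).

Take the total order v_0 < v_1 < v_2 < v_3 < v_4 < v_5 < v_6 on the vertex set. Then K (dimension 2) consists of the simplices:

  0-simplices (7): [v_0], [v_1], [v_2], [v_3], [v_4], [v_5], [v_6]
  1-simplices (18): (18 of them)
  2-simplices (12): (12 of them)

Hence C_0 ≅ Z^7, C_1 ≅ Z^18, C_2 ≅ Z^12.

Boundary ∂_1: C_1 → C_0 is given by ∂[p,q] = [q] − [p]. For instance
  ∂[v_1,v_2] = [v_2] − [v_1].
As a 7×18 matrix over Z this has rank 6, with invariant factors (1,1,1,1,1,1).

∂_2: C_2 → C_1 maps a triangle to the signed sum of its edges. For instance
  ∂[v_0,v_2,v_4] = [v_2,v_4] − [v_0,v_4] + [v_0,v_2],
  ∂[v_0,v_1,v_4] = [v_1,v_4] − [v_0,v_4] + [v_0,v_1].
The resulting 18×12 matrix has rank 12, and its Smith normal form has invariant factors (1,1,1,1,1,1,1,1,1,1,1,2).

Reading off H_k = ker ∂_k / im ∂_{k+1}:

  H_0: rank C_0 − rank ∂_1 = 7 − 6 = 1, and the invariant factors of ∂_1 are all 1, so H_0 ≅ Z.

H_0 = Z.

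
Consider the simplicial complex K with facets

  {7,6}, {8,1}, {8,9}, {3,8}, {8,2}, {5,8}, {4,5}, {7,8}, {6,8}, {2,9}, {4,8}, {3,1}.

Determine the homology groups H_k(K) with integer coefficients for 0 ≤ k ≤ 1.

Order the vertices as 1 < 2 < 3 < 4 < 5 < 6 < 7 < 8 < 9. Listing each simplex with vertices in this order, K has dimension 1 with simplices:

  0-simplices (9): [1], [2], [3], [4], [5], [6], [7], [8], [9]
  1-simplices (12): [1,3], [1,8], [2,8], [2,9], [3,8], [4,5], [4,8], [5,8], [6,7], [6,8], [7,8], [8,9]

giving chain groups C_0 ≅ Z^9, C_1 ≅ Z^12.

∂_1: C_1 → C_0 is given by ∂[p,q] = [q] − [p]. For instance
  ∂[4,8] = [8] − [4].
As a 9×12 matrix over Z this has rank 8, with invariant factors (1,1,1,1,1,1,1,1).

From H_k ≅ ker(∂_k) / im(∂_{k+1}) we obtain:

  H_0: rank C_0 − rank ∂_1 = 9 − 8 = 1, and the invariant factors of ∂_1 are all 1, so H_0 ≅ Z.
  H_1: rank ker ∂_1 − rank ∂_2 = (12 − 8) − 0 = 4, and there is no ∂_2, so H_1 ≅ Z^4.

H_0 ≅ Z,  H_1 ≅ Z^4.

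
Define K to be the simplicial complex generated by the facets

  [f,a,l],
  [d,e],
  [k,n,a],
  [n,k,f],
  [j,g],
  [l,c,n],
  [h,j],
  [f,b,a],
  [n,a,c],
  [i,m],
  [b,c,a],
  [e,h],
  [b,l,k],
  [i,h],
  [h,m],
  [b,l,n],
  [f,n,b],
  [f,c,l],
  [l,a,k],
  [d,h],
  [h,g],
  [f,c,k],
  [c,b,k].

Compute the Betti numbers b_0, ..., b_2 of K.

b_0 = 2, b_1 = 5, b_2 = 1.

We work with the vertex ordering a < b < c < d < e < f < g < h < i < j < k < l < m < n. The simplices of K, each written with vertices in increasing order, are:

  0-simplices (14): a, b, c, d, e, f, g, h, i, j, k, l, m, n
  1-simplices (30): ab, ac, af, ak, al, an, bc, bf, bk, bl, bn, cf, ck, cl, cn, de, dh, eh, fk, fl, fn, gh, gj, hi, hj, hm, im, kl, kn, ln
  2-simplices (14): abc, abf, acn, afl, akl, akn, bck, bfn, bkl, bln, cfk, cfl, cln, fkn

so the chain groups are C_0 ≅ Z^14, C_1 ≅ Z^30, C_2 ≅ Z^14.

Boundary ∂_1: C_1 → C_0 sends each edge [p,q] (with p < q) to q − p. For instance
  ∂eh = h − e.
This gives a 14×30 integer matrix of rank 12; reducing to Smith normal form yields diagonal entries (1,1,1,1,1,1,1,1,1,1,1,1).

The boundary map ∂_2: C_2 → C_1 acts by ∂[p,q,r] = [q,r] − [p,r] + [p,q]. For instance
  ∂bfn = fn − bn + bf,
  ∂bln = ln − bn + bl.
The resulting 30×14 matrix has rank 13, and its Smith normal form has invariant factors (1,1,1,1,1,1,1,1,1,1,1,1,1).

From H_k ≅ ker(∂_k) / im(∂_{k+1}) we obtain:

  H_0: rank C_0 − rank ∂_1 = 14 − 12 = 2, and the invariant factors of ∂_1 are all 1, so H_0 = Z^2.
  H_1: rank ker ∂_1 − rank ∂_2 = (30 − 12) − 13 = 5, and the invariant factors of ∂_2 are all 1, so H_1 = Z^5.
  H_2: rank ker ∂_2 − rank ∂_3 = (14 − 13) − 0 = 1, and there is no ∂_3, so H_2 = Z.

As a check, the Euler characteristic is 14 − 30 + 14 = -2, which agrees with 2 − 5 + 1 = -2.
(K is a triangulation of the disjoint union of a wedge of 3 circles and the torus T^2.)

Hence the Betti numbers are b_0 = 2, b_1 = 5, b_2 = 1.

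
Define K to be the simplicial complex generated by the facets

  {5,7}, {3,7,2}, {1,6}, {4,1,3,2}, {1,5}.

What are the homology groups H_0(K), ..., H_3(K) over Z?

We work with the vertex ordering 1 < 2 < 3 < 4 < 5 < 6 < 7. The simplices of K, each written with vertices in increasing order, are:

  0-simplices (7): [1], [2], [3], [4], [5], [6], [7]
  1-simplices (11): [1,2], [1,3], [1,4], [1,5], [1,6], [2,3], [2,4], [2,7], [3,4], [3,7], [5,7]
  2-simplices (5): [1,2,3], [1,2,4], [1,3,4], [2,3,4], [2,3,7]
  3-simplices (1): [1,2,3,4]

giving chain groups C_0 ≅ Z^7, C_1 ≅ Z^11, C_2 ≅ Z^5, C_3 ≅ Z^1.

∂_1: C_1 → C_0 is given by ∂[p,q] = [q] − [p]. For instance
  ∂[1,6] = [6] − [1].
The 7×11 boundary matrix has rank 6 and Smith normal form diag(1,1,1,1,1,1).

The boundary map ∂_2: C_2 → C_1 maps a triangle to the signed sum of its edges. For instance
  ∂[2,3,4] = [3,4] − [2,4] + [2,3],
  ∂[1,2,4] = [2,4] − [1,4] + [1,2].
As a 11×5 matrix over Z this has rank 4, with invariant factors (1,1,1,1).

The boundary map ∂_3: C_3 → C_2 sends each 3-simplex σ to the alternating sum Σ_i (−1)^i (σ with its i-th vertex removed). For instance
  ∂[1,2,3,4] = [2,3,4] − [1,3,4] + [1,2,4] − [1,2,3].
The 5×1 boundary matrix has rank 1 and Smith normal form diag(1).

Reading off H_k = ker ∂_k / im ∂_{k+1}:

  H_0: rank C_0 − rank ∂_1 = 7 − 6 = 1, and the invariant factors of ∂_1 are all 1, so H_0 = Z.
  H_1: rank ker ∂_1 − rank ∂_2 = (11 − 6) − 4 = 1, and the invariant factors of ∂_2 are all 1, so H_1 = Z.
  H_2: rank ker ∂_2 − rank ∂_3 = (5 − 4) − 1 = 0, and the invariant factors of ∂_3 are all 1, so H_2 = 0.
  H_3: rank ker ∂_3 − rank ∂_4 = (1 − 1) − 0 = 0, and there is no ∂_4, so H_3 = 0.

H_0 ≅ Z,  H_1 ≅ Z,  H_2 = 0,  H_3 = 0.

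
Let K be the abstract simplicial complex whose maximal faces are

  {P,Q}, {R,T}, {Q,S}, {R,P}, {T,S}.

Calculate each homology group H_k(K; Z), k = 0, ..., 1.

H_0 ≅ Z,  H_1 ≅ Z.

We work with the vertex ordering P < Q < R < S < T. The simplices of K, each written with vertices in increasing order, are:

  0-simplices (5): P, Q, R, S, T
  1-simplices (5): PQ, PR, QS, RT, ST

Hence C_0 ≅ Z^5, C_1 ≅ Z^5.

Boundary ∂_1: C_1 → C_0 sends each edge [p,q] (with p < q) to q − p. For instance
  ∂ST = T − S.
The 5×5 boundary matrix has rank 4 and Smith normal form diag(1,1,1,1).

From H_k ≅ ker(∂_k) / im(∂_{k+1}) we obtain:

  H_0: rank C_0 − rank ∂_1 = 5 − 4 = 1, and the invariant factors of ∂_1 are all 1, so H_0 = Z.
  H_1: rank ker ∂_1 − rank ∂_2 = (5 − 4) − 0 = 1, and there is no ∂_2, so H_1 = Z.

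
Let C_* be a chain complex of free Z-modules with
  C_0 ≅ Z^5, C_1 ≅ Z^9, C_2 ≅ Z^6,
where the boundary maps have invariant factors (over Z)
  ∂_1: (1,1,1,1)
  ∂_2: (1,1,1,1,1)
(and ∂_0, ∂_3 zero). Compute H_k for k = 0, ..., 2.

H_0: b_0 = 5 − 0 − 4 = 1; torsion from ∂_1 factors > 1: none. So H_0 = Z.
H_1: b_1 = 9 − 4 − 5 = 0; torsion from ∂_2 factors > 1: none. So H_1 = 0.
H_2: b_2 = 6 − 5 − 0 = 1; torsion from ∂_3 factors > 1: none. So H_2 = Z.

H_0 = Z,  H_1 = 0,  H_2 = Z.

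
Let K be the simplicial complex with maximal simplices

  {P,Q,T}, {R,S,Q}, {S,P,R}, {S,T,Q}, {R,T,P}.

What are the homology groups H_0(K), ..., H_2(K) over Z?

H_0 = Z,  H_1 = Z,  H_2 = 0.

We work with the vertex ordering P < Q < R < S < T. The simplices of K, each written with vertices in increasing order, are:

  0-simplices (5): P, Q, R, S, T
  1-simplices (10): PQ, PR, PS, PT, QR, QS, QT, RS, RT, ST
  2-simplices (5): PQT, PRS, PRT, QRS, QST

so the chain groups are C_0 ≅ Z^5, C_1 ≅ Z^10, C_2 ≅ Z^5.

The boundary map ∂_1: C_1 → C_0 is given by ∂[p,q] = [q] − [p].
The 5×10 boundary matrix has rank 4 and Smith normal form diag(1,1,1,1).

Boundary ∂_2: C_2 → C_1 acts by ∂[p,q,r] = [q,r] − [p,r] + [p,q]. For instance
  ∂PQT = QT − PT + PQ,
  ∂QST = ST − QT + QS.
The 10×5 boundary matrix has rank 5 and Smith normal form diag(1,1,1,1,1).

Now H_k = ker ∂_k / im ∂_{k+1}, so:

  H_0: rank C_0 − rank ∂_1 = 5 − 4 = 1, and the invariant factors of ∂_1 are all 1, so H_0 ≅ Z.
  H_1: rank ker ∂_1 − rank ∂_2 = (10 − 4) − 5 = 1, and the invariant factors of ∂_2 are all 1, so H_1 ≅ Z.
  H_2: rank ker ∂_2 − rank ∂_3 = (5 − 5) − 0 = 0, and there is no ∂_3, so H_2 ≅ 0.

As a check, the Euler characteristic is 5 − 10 + 5 = 0, which agrees with 1 − 1 + 0 = 0.
(K is a triangulation of the Möbius band.)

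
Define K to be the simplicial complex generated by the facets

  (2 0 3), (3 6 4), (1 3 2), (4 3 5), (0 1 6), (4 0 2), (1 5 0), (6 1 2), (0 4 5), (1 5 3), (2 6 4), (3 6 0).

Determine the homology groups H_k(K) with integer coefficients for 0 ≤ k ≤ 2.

H_0 = Z,  H_1 = Z/2Z,  H_2 = 0.

Take the total order 0 < 1 < 2 < 3 < 4 < 5 < 6 on the vertex set. Then K (dimension 2) consists of the simplices:

  0-simplices (7): [0], [1], [2], [3], [4], [5], [6]
  1-simplices (18): [0,1], [0,2], [0,3], [0,4], [0,5], [0,6], [1,2], [1,3], [1,5], [1,6], [2,3], [2,4], [2,6], [3,4], [3,5], [3,6], [4,5], [4,6]
  2-simplices (12): [0,1,5], [0,1,6], [0,2,3], [0,2,4], [0,3,6], [0,4,5], [1,2,3], [1,2,6], [1,3,5], [2,4,6], [3,4,5], [3,4,6]

giving chain groups C_0 ≅ Z^7, C_1 ≅ Z^18, C_2 ≅ Z^12.

∂_1: C_1 → C_0 is given by ∂[p,q] = [q] − [p].
This gives a 7×18 integer matrix of rank 6; reducing to Smith normal form yields diagonal entries (1,1,1,1,1,1).

Boundary ∂_2: C_2 → C_1 sends each 2-simplex [p,q,r] to [q,r] − [p,r] + [p,q]. For instance
  ∂[3,4,5] = [4,5] − [3,5] + [3,4],
  ∂[0,2,3] = [2,3] − [0,3] + [0,2].
The resulting 18×12 matrix has rank 12, and its Smith normal form has invariant factors (1,1,1,1,1,1,1,1,1,1,1,2).

From H_k ≅ ker(∂_k) / im(∂_{k+1}) we obtain:

  H_0: rank C_0 − rank ∂_1 = 7 − 6 = 1, and the invariant factors of ∂_1 are all 1, so H_0 = Z.
  H_1: rank ker ∂_1 − rank ∂_2 = (18 − 6) − 12 = 0, and ∂_2 has invariant factor 2 > 1, so H_1 = Z/2Z.
  H_2: rank ker ∂_2 − rank ∂_3 = (12 − 12) − 0 = 0, and there is no ∂_3, so H_2 = 0.

As a check, the Euler characteristic is 7 − 18 + 12 = 1, which agrees with 1 − 0 + 0 = 1.
(K is a triangulation of the real projective plane RP^2.)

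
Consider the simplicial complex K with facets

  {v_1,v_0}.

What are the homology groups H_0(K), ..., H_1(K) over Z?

H_0 = Z,  H_1 = 0.

Take the total order v_0 < v_1 on the vertex set. Then K (dimension 1) consists of the simplices:

  0-simplices (2): [v_0], [v_1]
  1-simplices (1): [v_0,v_1]

giving chain groups C_0 ≅ Z^2, C_1 ≅ Z^1.

∂_1: C_1 → C_0 sends each edge [p,q] (with p < q) to q − p. For instance
  ∂[v_0,v_1] = [v_1] − [v_0].
As a 2×1 matrix over Z this has rank 1, with invariant factors (1).

Now H_k = ker ∂_k / im ∂_{k+1}, so:

  H_0: rank C_0 − rank ∂_1 = 2 − 1 = 1, and the invariant factors of ∂_1 are all 1, so H_0 = Z.
  H_1: rank ker ∂_1 − rank ∂_2 = (1 − 1) − 0 = 0, and there is no ∂_2, so H_1 = 0.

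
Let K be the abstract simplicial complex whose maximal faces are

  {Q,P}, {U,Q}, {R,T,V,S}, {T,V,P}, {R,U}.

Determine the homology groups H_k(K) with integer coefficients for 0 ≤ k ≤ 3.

Order the vertices as P < Q < R < S < T < U < V. Listing each simplex with vertices in this order, K has dimension 3 with simplices:

  0-simplices (7): P, Q, R, S, T, U, V
  1-simplices (11): PQ, PT, PV, QU, RS, RT, RU, RV, ST, SV, TV
  2-simplices (5): PTV, RST, RSV, RTV, STV
  3-simplices (1): RSTV

Hence C_0 ≅ Z^7, C_1 ≅ Z^11, C_2 ≅ Z^5, C_3 ≅ Z^1.

∂_1: C_1 → C_0 sends each edge [p,q] (with p < q) to q − p.
As a 7×11 matrix over Z this has rank 6, with invariant factors (1,1,1,1,1,1).

∂_2: C_2 → C_1 acts by ∂[p,q,r] = [q,r] − [p,r] + [p,q]. For instance
  ∂RTV = TV − RV + RT,
  ∂RST = ST − RT + RS.
The 11×5 boundary matrix has rank 4 and Smith normal form diag(1,1,1,1).

The boundary map ∂_3: C_3 → C_2 sends each 3-simplex σ to the alternating sum Σ_i (−1)^i (σ with its i-th vertex removed). For instance
  ∂RSTV = STV − RTV + RSV − RST.
The 5×1 boundary matrix has rank 1 and Smith normal form diag(1).

Now H_k = ker ∂_k / im ∂_{k+1}, so:

  H_0: rank C_0 − rank ∂_1 = 7 − 6 = 1, and the invariant factors of ∂_1 are all 1, so H_0 ≅ Z.
  H_1: rank ker ∂_1 − rank ∂_2 = (11 − 6) − 4 = 1, and the invariant factors of ∂_2 are all 1, so H_1 ≅ Z.
  H_2: rank ker ∂_2 − rank ∂_3 = (5 − 4) − 1 = 0, and the invariant factors of ∂_3 are all 1, so H_2 ≅ 0.
  H_3: rank ker ∂_3 − rank ∂_4 = (1 − 1) − 0 = 0, and there is no ∂_4, so H_3 ≅ 0.

H_0 ≅ Z,  H_1 ≅ Z,  H_2 = 0,  H_3 = 0.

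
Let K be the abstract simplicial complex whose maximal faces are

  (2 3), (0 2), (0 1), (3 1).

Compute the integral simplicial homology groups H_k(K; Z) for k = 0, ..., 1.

H_0 ≅ Z,  H_1 ≅ Z.

Fix the vertex order 0 < 1 < 2 < 3 and write every simplex with vertices in increasing order. Then dim K = 1 and the simplices of K are:

  0-simplices (4): [0], [1], [2], [3]
  1-simplices (4): [0,1], [0,2], [1,3], [2,3]

Hence C_0 ≅ Z^4, C_1 ≅ Z^4.

Boundary ∂_1: C_1 → C_0 is given by ∂[p,q] = [q] − [p]. For instance
  ∂[0,2] = [2] − [0].
The resulting 4×4 matrix has rank 3, and its Smith normal form has invariant factors (1,1,1).

From H_k ≅ ker(∂_k) / im(∂_{k+1}) we obtain:

  H_0: rank C_0 − rank ∂_1 = 4 − 3 = 1, and the invariant factors of ∂_1 are all 1, so H_0 = Z.
  H_1: rank ker ∂_1 − rank ∂_2 = (4 − 3) − 0 = 1, and there is no ∂_2, so H_1 = Z.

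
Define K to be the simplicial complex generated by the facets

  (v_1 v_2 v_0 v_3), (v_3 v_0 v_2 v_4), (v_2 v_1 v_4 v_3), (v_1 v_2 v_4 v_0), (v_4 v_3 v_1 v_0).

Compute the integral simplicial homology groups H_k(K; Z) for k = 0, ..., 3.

Fix the vertex order v_0 < v_1 < v_2 < v_3 < v_4 and write every simplex with vertices in increasing order. Then dim K = 3 and the simplices of K are:

  0-simplices (5): [v_0], [v_1], [v_2], [v_3], [v_4]
  1-simplices (10): [v_0,v_1], [v_0,v_2], [v_0,v_3], [v_0,v_4], [v_1,v_2], [v_1,v_3], [v_1,v_4], [v_2,v_3], [v_2,v_4], [v_3,v_4]
  2-simplices (10): [v_0,v_1,v_2], [v_0,v_1,v_3], [v_0,v_1,v_4], [v_0,v_2,v_3], [v_0,v_2,v_4], [v_0,v_3,v_4], [v_1,v_2,v_3], [v_1,v_2,v_4], [v_1,v_3,v_4], [v_2,v_3,v_4]
  3-simplices (5): [v_0,v_1,v_2,v_3], [v_0,v_1,v_2,v_4], [v_0,v_1,v_3,v_4], [v_0,v_2,v_3,v_4], [v_1,v_2,v_3,v_4]

giving chain groups C_0 ≅ Z^5, C_1 ≅ Z^10, C_2 ≅ Z^10, C_3 ≅ Z^5.

Boundary ∂_1: C_1 → C_0 sends each edge [p,q] (with p < q) to q − p. For instance
  ∂[v_0,v_4] = [v_4] − [v_0].
The 5×10 boundary matrix has rank 4 and Smith normal form diag(1,1,1,1).

Boundary ∂_2: C_2 → C_1 sends each 2-simplex [p,q,r] to [q,r] − [p,r] + [p,q]. For instance
  ∂[v_1,v_2,v_3] = [v_2,v_3] − [v_1,v_3] + [v_1,v_2],
  ∂[v_1,v_3,v_4] = [v_3,v_4] − [v_1,v_4] + [v_1,v_3].
This gives a 10×10 integer matrix of rank 6; reducing to Smith normal form yields diagonal entries (1,1,1,1,1,1).

Boundary ∂_3: C_3 → C_2 sends each 3-simplex σ to the alternating sum Σ_i (−1)^i (σ with its i-th vertex removed). For instance
  ∂[v_0,v_1,v_2,v_3] = [v_1,v_2,v_3] − [v_0,v_2,v_3] + [v_0,v_1,v_3] − [v_0,v_1,v_2],
  ∂[v_0,v_1,v_3,v_4] = [v_1,v_3,v_4] − [v_0,v_3,v_4] + [v_0,v_1,v_4] − [v_0,v_1,v_3].
This gives a 10×5 integer matrix of rank 4; reducing to Smith normal form yields diagonal entries (1,1,1,1).

Computing H_k = (kernel of ∂_k) / (image of ∂_{k+1}):

  H_0: rank C_0 − rank ∂_1 = 5 − 4 = 1, and the invariant factors of ∂_1 are all 1, so H_0 ≅ Z.
  H_1: rank ker ∂_1 − rank ∂_2 = (10 − 4) − 6 = 0, and the invariant factors of ∂_2 are all 1, so H_1 ≅ 0.
  H_2: rank ker ∂_2 − rank ∂_3 = (10 − 6) − 4 = 0, and the invariant factors of ∂_3 are all 1, so H_2 ≅ 0.
  H_3: rank ker ∂_3 − rank ∂_4 = (5 − 4) − 0 = 1, and there is no ∂_4, so H_3 ≅ Z.

As a check, the Euler characteristic is 5 − 10 + 10 − 5 = 0, which agrees with 1 − 0 + 0 − 1 = 0.
(K is a triangulation of the 3-sphere S^3.)

H_0 ≅ Z,  H_1 = 0,  H_2 = 0,  H_3 ≅ Z.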